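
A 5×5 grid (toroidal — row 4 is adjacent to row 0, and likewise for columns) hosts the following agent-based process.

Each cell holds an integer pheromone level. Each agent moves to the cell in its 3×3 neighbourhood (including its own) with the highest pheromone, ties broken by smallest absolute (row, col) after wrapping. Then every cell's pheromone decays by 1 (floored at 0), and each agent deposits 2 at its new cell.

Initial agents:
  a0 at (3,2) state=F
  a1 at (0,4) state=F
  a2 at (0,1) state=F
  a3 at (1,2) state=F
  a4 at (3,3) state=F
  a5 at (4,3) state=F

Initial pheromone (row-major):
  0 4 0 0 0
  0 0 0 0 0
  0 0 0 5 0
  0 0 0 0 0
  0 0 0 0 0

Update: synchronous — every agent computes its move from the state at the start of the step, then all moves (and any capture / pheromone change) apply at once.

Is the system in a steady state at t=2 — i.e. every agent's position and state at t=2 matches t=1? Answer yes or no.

t=1: a0@(2,3) a1@(0,0) a2@(0,1) a3@(2,3) a4@(2,3) a5@(0,2) | pheromone: 2 5 2 0 0 / 0 0 0 0 0 / 0 0 0 10 0 / 0 0 0 0 0 / 0 0 0 0 0
t=2: a0@(2,3) a1@(0,1) a2@(0,1) a3@(2,3) a4@(2,3) a5@(0,1) | pheromone: 1 10 1 0 0 / 0 0 0 0 0 / 0 0 0 15 0 / 0 0 0 0 0 / 0 0 0 0 0

no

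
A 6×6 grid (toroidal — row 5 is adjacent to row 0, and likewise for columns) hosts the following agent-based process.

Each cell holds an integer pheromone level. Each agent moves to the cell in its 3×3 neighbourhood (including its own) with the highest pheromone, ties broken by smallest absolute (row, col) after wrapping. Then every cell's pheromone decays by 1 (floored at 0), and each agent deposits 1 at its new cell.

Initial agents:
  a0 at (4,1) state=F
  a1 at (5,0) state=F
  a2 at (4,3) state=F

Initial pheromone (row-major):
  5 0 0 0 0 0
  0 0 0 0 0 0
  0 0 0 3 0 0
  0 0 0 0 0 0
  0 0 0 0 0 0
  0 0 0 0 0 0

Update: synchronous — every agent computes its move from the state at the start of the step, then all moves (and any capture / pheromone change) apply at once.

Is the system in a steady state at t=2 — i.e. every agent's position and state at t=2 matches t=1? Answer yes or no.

no

t=1: a0@(3,0) a1@(0,0) a2@(3,2) | pheromone: 5 0 0 0 0 0 / 0 0 0 0 0 0 / 0 0 0 2 0 0 / 1 0 1 0 0 0 / 0 0 0 0 0 0 / 0 0 0 0 0 0
t=2: a0@(3,0) a1@(0,0) a2@(2,3) | pheromone: 5 0 0 0 0 0 / 0 0 0 0 0 0 / 0 0 0 2 0 0 / 1 0 0 0 0 0 / 0 0 0 0 0 0 / 0 0 0 0 0 0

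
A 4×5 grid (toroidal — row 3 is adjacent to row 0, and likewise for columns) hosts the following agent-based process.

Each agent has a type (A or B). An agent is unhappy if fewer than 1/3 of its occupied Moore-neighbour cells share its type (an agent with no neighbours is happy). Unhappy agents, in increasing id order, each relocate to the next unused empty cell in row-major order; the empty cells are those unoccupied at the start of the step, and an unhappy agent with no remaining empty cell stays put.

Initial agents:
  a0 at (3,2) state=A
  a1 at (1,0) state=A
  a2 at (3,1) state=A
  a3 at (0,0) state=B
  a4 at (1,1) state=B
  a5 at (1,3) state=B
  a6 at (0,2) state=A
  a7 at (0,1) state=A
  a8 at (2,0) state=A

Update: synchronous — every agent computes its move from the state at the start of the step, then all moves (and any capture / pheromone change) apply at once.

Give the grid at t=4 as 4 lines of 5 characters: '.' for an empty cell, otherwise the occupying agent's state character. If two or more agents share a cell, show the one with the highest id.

.AABB
A.B..
A....
.AA..

t=1: a0@(3,2):A a1@(1,0):A a2@(3,1):A a3@(0,3):B a4@(0,4):B a5@(1,2):B a6@(0,2):A a7@(0,1):A a8@(2,0):A
t=2: (unchanged — steady state)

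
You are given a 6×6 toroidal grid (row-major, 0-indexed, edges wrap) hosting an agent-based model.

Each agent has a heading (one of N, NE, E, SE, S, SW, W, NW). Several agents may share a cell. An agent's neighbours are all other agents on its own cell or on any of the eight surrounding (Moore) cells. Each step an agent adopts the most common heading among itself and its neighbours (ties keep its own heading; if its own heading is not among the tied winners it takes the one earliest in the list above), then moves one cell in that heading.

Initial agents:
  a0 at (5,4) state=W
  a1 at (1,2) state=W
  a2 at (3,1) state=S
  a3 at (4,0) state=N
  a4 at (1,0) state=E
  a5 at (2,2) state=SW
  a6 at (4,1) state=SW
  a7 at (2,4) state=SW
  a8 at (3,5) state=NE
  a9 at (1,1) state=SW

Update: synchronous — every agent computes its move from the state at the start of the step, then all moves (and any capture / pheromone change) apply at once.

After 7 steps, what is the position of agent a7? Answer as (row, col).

(3, 3)

t=1: a0@(5,3):W a1@(2,1):SW a2@(4,0):SW a3@(3,0):N a4@(1,1):E a5@(3,1):SW a6@(5,0):SW a7@(3,3):SW a8@(2,0):NE a9@(2,0):SW
t=2: a0@(5,2):W a1@(3,0):SW a2@(5,5):SW a3@(4,5):SW a4@(2,0):SW a5@(4,0):SW a6@(0,5):SW a7@(4,2):SW a8@(3,5):SW a9@(3,5):SW
t=3: a0@(5,1):W a1@(4,5):SW a2@(0,4):SW a3@(5,4):SW a4@(3,5):SW a5@(5,5):SW a6@(1,4):SW a7@(5,1):SW a8@(4,4):SW a9@(4,4):SW
t=4: a0@(5,0):W a1@(5,4):SW a2@(1,3):SW a3@(0,3):SW a4@(4,4):SW a5@(0,4):SW a6@(2,3):SW a7@(0,0):SW a8@(5,3):SW a9@(5,3):SW
t=5: a0@(5,5):W a1@(0,3):SW a2@(2,2):SW a3@(1,2):SW a4@(5,3):SW a5@(1,3):SW a6@(3,2):SW a7@(1,5):SW a8@(0,2):SW a9@(0,2):SW
t=6: a0@(5,4):W a1@(1,2):SW a2@(3,1):SW a3@(2,1):SW a4@(0,2):SW a5@(2,2):SW a6@(4,1):SW a7@(2,4):SW a8@(1,1):SW a9@(1,1):SW
t=7: a0@(5,3):W a1@(2,1):SW a2@(4,0):SW a3@(3,0):SW a4@(1,1):SW a5@(3,1):SW a6@(5,0):SW a7@(3,3):SW a8@(2,0):SW a9@(2,0):SW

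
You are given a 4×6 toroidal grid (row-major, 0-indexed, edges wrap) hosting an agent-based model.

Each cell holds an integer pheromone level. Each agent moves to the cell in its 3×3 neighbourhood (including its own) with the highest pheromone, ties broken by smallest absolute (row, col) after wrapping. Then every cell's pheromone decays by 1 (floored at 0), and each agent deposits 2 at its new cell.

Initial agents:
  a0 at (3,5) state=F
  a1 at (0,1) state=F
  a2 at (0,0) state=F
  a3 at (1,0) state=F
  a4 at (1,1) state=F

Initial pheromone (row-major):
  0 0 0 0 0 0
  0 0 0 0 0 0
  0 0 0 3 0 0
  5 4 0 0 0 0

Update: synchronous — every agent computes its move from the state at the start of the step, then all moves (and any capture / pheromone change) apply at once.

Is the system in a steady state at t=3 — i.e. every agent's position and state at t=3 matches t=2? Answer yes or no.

yes

t=1: a0@(3,0) a1@(3,0) a2@(3,0) a3@(0,0) a4@(0,0) | pheromone: 4 0 0 0 0 0 / 0 0 0 0 0 0 / 0 0 0 2 0 0 / 10 3 0 0 0 0
t=2: a0@(3,0) a1@(3,0) a2@(3,0) a3@(3,0) a4@(3,0) | pheromone: 3 0 0 0 0 0 / 0 0 0 0 0 0 / 0 0 0 1 0 0 / 19 2 0 0 0 0
t=3: a0@(3,0) a1@(3,0) a2@(3,0) a3@(3,0) a4@(3,0) | pheromone: 2 0 0 0 0 0 / 0 0 0 0 0 0 / 0 0 0 0 0 0 / 28 1 0 0 0 0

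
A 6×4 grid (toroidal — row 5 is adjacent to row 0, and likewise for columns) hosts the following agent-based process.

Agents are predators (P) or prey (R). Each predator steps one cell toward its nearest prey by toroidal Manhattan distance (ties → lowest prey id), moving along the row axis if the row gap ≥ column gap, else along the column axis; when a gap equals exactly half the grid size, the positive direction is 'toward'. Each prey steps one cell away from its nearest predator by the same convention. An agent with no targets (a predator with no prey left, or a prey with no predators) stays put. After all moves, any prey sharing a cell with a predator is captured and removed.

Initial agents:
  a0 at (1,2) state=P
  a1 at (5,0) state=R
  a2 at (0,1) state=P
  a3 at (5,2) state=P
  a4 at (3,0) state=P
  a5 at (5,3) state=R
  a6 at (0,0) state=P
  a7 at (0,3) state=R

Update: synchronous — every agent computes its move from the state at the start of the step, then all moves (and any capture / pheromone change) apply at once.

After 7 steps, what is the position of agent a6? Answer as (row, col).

t=1: a0@(0,2):P a2@(5,1):P a3@(5,3):P a4@(4,0):P a6@(5,0):P
t=2: (unchanged — steady state)

(5, 0)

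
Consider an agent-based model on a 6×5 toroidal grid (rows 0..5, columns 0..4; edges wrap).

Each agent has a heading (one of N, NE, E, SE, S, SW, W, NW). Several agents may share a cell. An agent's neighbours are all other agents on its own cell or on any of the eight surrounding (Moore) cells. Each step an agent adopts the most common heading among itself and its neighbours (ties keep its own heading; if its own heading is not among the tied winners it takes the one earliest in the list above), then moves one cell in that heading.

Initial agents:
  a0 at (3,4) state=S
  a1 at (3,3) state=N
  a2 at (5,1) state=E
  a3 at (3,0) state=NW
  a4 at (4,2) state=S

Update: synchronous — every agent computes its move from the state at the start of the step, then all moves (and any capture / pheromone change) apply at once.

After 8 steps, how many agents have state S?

t=1: a0@(4,4):S a1@(4,3):S a2@(5,2):E a3@(2,4):NW a4@(5,2):S
t=2: a0@(5,4):S a1@(5,3):S a2@(0,2):S a3@(1,3):NW a4@(0,2):S
t=3: a0@(0,4):S a1@(0,3):S a2@(1,2):S a3@(2,3):S a4@(1,2):S
t=4: a0@(1,4):S a1@(1,3):S a2@(2,2):S a3@(3,3):S a4@(2,2):S
t=5: a0@(2,4):S a1@(2,3):S a2@(3,2):S a3@(4,3):S a4@(3,2):S
t=6: a0@(3,4):S a1@(3,3):S a2@(4,2):S a3@(5,3):S a4@(4,2):S
t=7: a0@(4,4):S a1@(4,3):S a2@(5,2):S a3@(0,3):S a4@(5,2):S
t=8: a0@(5,4):S a1@(5,3):S a2@(0,2):S a3@(1,3):S a4@(0,2):S

5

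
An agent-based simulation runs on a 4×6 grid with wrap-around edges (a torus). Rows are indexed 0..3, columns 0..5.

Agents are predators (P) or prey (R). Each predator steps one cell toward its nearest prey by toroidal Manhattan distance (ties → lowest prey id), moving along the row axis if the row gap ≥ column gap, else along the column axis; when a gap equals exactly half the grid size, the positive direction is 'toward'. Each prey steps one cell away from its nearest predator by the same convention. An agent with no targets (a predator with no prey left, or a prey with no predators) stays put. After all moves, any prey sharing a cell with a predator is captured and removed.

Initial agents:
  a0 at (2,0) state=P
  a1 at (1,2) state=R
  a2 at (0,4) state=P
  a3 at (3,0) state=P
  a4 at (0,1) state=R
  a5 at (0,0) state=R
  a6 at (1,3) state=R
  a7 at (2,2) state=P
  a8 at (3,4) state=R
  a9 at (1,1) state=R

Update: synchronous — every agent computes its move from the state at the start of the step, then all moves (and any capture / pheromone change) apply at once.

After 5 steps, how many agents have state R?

4

t=1: a0@(3,0):P a1@(0,2):R a2@(3,4):P a3@(0,0):P a4@(1,1):R a5@(1,0):R a6@(2,3):R a7@(1,2):P a8@(2,4):R a9@(0,1):R
t=2: a0@(0,0):P a1@(3,2):R a2@(2,4):P a3@(1,0):P a5@(2,0):R a6@(1,3):R a7@(0,2):P a8@(1,4):R
t=3: a0@(1,0):P a1@(2,2):R a2@(1,4):P a3@(2,0):P a5@(3,0):R a6@(0,3):R a7@(3,2):P a8@(0,4):R
t=4: a0@(2,0):P a1@(1,2):R a2@(0,4):P a3@(3,0):P a5@(0,0):R a6@(3,3):R a7@(2,2):P a8@(3,4):R
t=5: a0@(3,0):P a1@(0,2):R a2@(3,4):P a3@(0,0):P a5@(1,0):R a6@(2,3):R a7@(1,2):P a8@(2,4):R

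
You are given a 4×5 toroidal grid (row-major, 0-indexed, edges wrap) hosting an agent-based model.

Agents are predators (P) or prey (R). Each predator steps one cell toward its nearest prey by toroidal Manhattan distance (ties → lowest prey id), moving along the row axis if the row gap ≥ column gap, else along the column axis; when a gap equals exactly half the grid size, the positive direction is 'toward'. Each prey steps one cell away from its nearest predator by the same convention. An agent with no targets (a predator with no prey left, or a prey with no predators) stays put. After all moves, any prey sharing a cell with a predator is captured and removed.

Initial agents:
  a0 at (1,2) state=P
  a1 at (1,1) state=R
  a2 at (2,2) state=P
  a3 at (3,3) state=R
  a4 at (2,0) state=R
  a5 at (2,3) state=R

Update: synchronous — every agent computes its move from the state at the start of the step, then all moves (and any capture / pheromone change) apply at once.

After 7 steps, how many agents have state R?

t=1: a0@(1,1):P a1@(1,0):R a2@(2,3):P a3@(0,3):R a4@(2,4):R a5@(2,4):R
t=2: a0@(1,0):P a1@(1,4):R a2@(2,4):P a3@(3,3):R a4@(2,0):R a5@(2,0):R
t=3: a0@(1,4):P a1@(1,3):R a2@(1,4):P a3@(0,3):R a4@(3,0):R a5@(3,0):R
t=4: a0@(1,3):P a1@(1,2):R a2@(1,3):P a3@(3,3):R a4@(2,0):R a5@(2,0):R
t=5: a0@(1,2):P a1@(1,1):R a2@(1,2):P a3@(2,3):R a4@(2,1):R a5@(2,1):R
t=6: a0@(1,1):P a1@(1,0):R a2@(1,1):P a3@(3,3):R a4@(3,1):R a5@(3,1):R
t=7: a0@(1,0):P a1@(1,4):R a2@(1,0):P a3@(2,3):R a4@(2,1):R a5@(2,1):R

4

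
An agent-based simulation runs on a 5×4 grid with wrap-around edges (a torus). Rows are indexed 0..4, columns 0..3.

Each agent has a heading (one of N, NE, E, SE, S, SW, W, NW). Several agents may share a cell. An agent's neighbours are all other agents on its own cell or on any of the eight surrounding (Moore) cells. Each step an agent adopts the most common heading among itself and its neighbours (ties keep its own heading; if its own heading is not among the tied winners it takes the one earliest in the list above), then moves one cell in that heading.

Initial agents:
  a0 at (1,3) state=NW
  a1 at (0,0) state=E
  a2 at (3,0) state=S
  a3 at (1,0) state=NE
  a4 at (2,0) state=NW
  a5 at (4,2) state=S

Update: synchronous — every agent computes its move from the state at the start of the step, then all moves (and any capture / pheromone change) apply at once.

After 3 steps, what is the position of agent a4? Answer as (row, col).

(4, 1)

t=1: a0@(0,2):NW a1@(0,1):E a2@(4,0):S a3@(0,3):NW a4@(1,3):NW a5@(0,2):S
t=2: a0@(4,1):NW a1@(1,1):S a2@(0,0):S a3@(4,2):NW a4@(0,2):NW a5@(4,1):NW
t=3: a0@(3,0):NW a1@(2,1):S a2@(1,0):S a3@(3,1):NW a4@(4,1):NW a5@(3,0):NW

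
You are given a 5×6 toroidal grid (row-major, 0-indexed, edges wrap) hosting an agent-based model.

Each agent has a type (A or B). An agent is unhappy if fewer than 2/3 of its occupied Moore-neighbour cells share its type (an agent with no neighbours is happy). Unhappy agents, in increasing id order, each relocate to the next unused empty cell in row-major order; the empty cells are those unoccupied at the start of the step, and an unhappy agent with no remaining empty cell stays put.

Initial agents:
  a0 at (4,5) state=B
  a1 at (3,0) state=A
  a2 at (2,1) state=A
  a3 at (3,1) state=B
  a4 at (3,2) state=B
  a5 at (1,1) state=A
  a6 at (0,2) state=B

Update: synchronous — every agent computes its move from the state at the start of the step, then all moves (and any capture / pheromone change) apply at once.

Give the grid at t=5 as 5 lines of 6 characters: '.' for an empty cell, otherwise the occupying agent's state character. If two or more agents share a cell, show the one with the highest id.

BA.AB.
...B.A
B.....
......
......

t=1: a0@(0,0):B a1@(0,1):A a2@(0,3):A a3@(0,4):B a4@(0,5):B a5@(1,0):A a6@(1,2):B
t=2: a0@(0,2):B a1@(1,1):A a2@(1,3):A a3@(1,4):B a4@(0,5):B a5@(1,5):A a6@(2,0):B
t=3: a0@(0,0):B a1@(0,1):A a2@(0,3):A a3@(0,4):B a4@(1,0):B a5@(1,2):A a6@(2,1):B
t=4: a0@(0,2):B a1@(0,5):A a2@(1,1):A a3@(1,3):B a4@(1,0):B a5@(1,2):A a6@(1,4):B
t=5: a0@(0,0):B a1@(0,1):A a2@(0,3):A a3@(1,3):B a4@(0,4):B a5@(1,5):A a6@(2,0):B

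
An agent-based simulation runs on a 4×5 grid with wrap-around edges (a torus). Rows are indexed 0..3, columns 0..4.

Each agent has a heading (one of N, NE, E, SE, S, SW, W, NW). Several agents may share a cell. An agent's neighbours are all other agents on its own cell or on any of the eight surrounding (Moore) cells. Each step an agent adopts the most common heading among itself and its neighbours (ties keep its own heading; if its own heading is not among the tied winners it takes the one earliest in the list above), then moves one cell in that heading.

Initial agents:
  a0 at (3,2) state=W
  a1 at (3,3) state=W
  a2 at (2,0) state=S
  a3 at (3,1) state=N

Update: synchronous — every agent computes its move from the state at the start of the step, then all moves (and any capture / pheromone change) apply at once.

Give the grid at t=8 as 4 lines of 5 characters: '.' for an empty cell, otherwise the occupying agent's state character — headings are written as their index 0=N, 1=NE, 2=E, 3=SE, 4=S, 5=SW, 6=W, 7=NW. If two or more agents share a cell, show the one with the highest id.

....6
.....
....6
6...6

t=1: a0@(3,1):W a1@(3,2):W a2@(3,0):S a3@(2,1):N
t=2: a0@(3,0):W a1@(3,1):W a2@(0,0):S a3@(2,0):W
t=3: a0@(3,4):W a1@(3,0):W a2@(0,4):W a3@(2,4):W
t=4: a0@(3,3):W a1@(3,4):W a2@(0,3):W a3@(2,3):W
t=5: a0@(3,2):W a1@(3,3):W a2@(0,2):W a3@(2,2):W
t=6: a0@(3,1):W a1@(3,2):W a2@(0,1):W a3@(2,1):W
t=7: a0@(3,0):W a1@(3,1):W a2@(0,0):W a3@(2,0):W
t=8: a0@(3,4):W a1@(3,0):W a2@(0,4):W a3@(2,4):W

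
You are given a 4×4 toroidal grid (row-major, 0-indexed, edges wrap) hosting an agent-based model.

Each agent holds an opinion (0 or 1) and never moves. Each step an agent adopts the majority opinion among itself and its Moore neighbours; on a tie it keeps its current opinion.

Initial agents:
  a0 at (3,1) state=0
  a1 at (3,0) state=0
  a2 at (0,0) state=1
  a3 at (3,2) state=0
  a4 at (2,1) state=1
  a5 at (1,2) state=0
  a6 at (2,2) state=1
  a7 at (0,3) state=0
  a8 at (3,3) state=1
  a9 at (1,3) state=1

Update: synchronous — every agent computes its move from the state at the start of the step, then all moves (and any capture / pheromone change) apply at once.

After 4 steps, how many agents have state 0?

4

t=1: a0@(3,1):0 a1@(3,0):0 a2@(0,0):1 a3@(3,2):0 a4@(2,1):0 a5@(1,2):1 a6@(2,2):1 a7@(0,3):0 a8@(3,3):1 a9@(1,3):1
t=2: a0@(3,1):0 a1@(3,0):0 a2@(0,0):1 a3@(3,2):0 a4@(2,1):0 a5@(1,2):1 a6@(2,2):1 a7@(0,3):1 a8@(3,3):1 a9@(1,3):1
t=3: (unchanged — steady state)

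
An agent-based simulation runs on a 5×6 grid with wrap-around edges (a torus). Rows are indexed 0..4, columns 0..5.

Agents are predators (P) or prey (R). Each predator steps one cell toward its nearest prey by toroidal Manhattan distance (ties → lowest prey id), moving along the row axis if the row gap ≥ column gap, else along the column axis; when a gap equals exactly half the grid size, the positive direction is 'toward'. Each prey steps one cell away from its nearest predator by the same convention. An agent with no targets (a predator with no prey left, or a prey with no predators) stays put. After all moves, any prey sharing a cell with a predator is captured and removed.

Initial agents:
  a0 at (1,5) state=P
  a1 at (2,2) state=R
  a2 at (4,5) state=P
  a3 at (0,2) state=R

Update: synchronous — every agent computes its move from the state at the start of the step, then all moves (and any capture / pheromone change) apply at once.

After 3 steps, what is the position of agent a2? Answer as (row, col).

(4, 0)

t=1: a0@(1,0):P a1@(2,1):R a2@(4,0):P a3@(0,1):R
t=2: a0@(2,0):P a1@(3,1):R a2@(0,0):P a3@(4,1):R
t=3: a0@(3,0):P a1@(4,1):R a2@(4,0):P a3@(3,1):R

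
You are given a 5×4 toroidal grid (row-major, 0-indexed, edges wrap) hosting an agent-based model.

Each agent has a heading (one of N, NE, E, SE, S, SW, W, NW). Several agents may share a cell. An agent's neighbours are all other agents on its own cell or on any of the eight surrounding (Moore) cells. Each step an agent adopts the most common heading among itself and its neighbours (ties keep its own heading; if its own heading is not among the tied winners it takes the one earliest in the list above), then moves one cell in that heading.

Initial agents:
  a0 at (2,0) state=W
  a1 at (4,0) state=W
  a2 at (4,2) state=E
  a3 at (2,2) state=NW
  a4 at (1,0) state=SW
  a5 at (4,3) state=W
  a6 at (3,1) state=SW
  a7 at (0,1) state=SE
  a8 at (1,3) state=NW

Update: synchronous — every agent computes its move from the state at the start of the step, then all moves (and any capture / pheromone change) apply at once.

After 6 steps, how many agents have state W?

t=1: a0@(3,3):SW a1@(4,3):W a2@(4,3):E a3@(1,1):NW a4@(2,3):SW a5@(4,2):W a6@(3,0):W a7@(1,2):SE a8@(0,2):NW
t=2: a0@(3,2):W a1@(4,2):W a2@(4,2):W a3@(0,0):NW a4@(3,2):SW a5@(4,1):W a6@(3,3):W a7@(0,1):NW a8@(4,1):NW
t=3: a0@(3,1):W a1@(4,1):W a2@(4,1):W a3@(4,3):NW a4@(3,1):W a5@(4,0):W a6@(3,2):W a7@(4,0):NW a8@(4,0):W
t=4: a0@(3,0):W a1@(4,0):W a2@(4,0):W a3@(4,2):W a4@(3,0):W a5@(4,3):W a6@(3,1):W a7@(4,3):W a8@(4,3):W
t=5: a0@(3,3):W a1@(4,3):W a2@(4,3):W a3@(4,1):W a4@(3,3):W a5@(4,2):W a6@(3,0):W a7@(4,2):W a8@(4,2):W
t=6: a0@(3,2):W a1@(4,2):W a2@(4,2):W a3@(4,0):W a4@(3,2):W a5@(4,1):W a6@(3,3):W a7@(4,1):W a8@(4,1):W

9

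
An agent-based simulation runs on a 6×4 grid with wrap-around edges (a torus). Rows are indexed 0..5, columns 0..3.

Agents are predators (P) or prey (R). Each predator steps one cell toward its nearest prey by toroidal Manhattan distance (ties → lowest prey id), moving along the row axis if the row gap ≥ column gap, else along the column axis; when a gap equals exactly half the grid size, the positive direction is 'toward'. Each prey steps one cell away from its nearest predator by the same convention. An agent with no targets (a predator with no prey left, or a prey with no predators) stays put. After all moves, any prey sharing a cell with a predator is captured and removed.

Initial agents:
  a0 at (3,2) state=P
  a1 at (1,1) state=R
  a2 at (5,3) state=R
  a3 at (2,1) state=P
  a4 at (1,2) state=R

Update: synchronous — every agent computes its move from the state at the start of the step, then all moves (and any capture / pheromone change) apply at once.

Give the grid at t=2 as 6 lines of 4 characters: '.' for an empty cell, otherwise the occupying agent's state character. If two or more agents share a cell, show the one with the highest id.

.P..
..P.
....
....
....
.RRR

t=1: a0@(2,2):P a1@(0,1):R a2@(0,3):R a3@(1,1):P a4@(0,2):R
t=2: a0@(1,2):P a1@(5,1):R a2@(5,3):R a3@(0,1):P a4@(5,2):R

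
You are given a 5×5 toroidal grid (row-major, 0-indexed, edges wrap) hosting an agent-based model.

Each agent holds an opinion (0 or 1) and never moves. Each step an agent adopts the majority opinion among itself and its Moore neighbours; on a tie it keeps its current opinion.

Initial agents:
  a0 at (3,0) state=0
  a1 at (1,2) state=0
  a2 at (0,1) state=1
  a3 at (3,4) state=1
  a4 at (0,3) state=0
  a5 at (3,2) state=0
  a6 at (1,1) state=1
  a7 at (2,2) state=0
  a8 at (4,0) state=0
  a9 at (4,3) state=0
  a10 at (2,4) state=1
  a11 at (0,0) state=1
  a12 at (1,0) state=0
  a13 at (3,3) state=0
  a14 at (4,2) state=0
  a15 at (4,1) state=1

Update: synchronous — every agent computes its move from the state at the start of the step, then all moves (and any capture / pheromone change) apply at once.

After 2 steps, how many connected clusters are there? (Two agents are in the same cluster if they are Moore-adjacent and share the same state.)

t=1: a0@(3,0):1 a1@(1,2):0 a2@(0,1):1 a3@(3,4):0 a4@(0,3):0 a5@(3,2):0 a6@(1,1):1 a7@(2,2):0 a8@(4,0):1 a9@(4,3):0 a10@(2,4):0 a11@(0,0):1 a12@(1,0):1 a13@(3,3):0 a14@(4,2):0 a15@(4,1):0
t=2: a0@(3,0):0 a1@(1,2):0 a2@(0,1):1 a3@(3,4):0 a4@(0,3):0 a5@(3,2):0 a6@(1,1):1 a7@(2,2):0 a8@(4,0):1 a9@(4,3):0 a10@(2,4):0 a11@(0,0):1 a12@(1,0):1 a13@(3,3):0 a14@(4,2):0 a15@(4,1):1

2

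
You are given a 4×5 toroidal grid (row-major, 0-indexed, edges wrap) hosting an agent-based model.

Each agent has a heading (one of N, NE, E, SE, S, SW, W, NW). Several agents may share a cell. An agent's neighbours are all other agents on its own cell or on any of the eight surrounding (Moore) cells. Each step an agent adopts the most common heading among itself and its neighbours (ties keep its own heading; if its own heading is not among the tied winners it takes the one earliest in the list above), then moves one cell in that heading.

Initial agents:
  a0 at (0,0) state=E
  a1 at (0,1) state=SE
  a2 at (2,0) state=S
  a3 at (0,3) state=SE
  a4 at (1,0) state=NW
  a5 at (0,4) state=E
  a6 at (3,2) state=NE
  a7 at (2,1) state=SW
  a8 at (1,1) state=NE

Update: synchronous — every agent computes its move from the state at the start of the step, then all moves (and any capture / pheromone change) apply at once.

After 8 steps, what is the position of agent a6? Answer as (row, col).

t=1: a0@(0,1):E a1@(3,2):NE a2@(3,0):S a3@(1,4):SE a4@(1,1):E a5@(0,0):E a6@(0,3):SE a7@(1,2):NE a8@(0,2):NE
t=2: a0@(0,2):E a1@(2,3):NE a2@(3,1):E a3@(2,0):SE a4@(1,2):E a5@(0,1):E a6@(3,4):NE a7@(0,3):NE a8@(3,3):NE
t=3: a0@(0,3):E a1@(1,4):NE a2@(3,2):E a3@(3,1):SE a4@(1,3):E a5@(0,2):E a6@(2,0):NE a7@(3,4):NE a8@(2,4):NE
t=4: a0@(0,4):E a1@(0,0):NE a2@(3,3):E a3@(3,2):E a4@(1,4):E a5@(0,3):E a6@(1,1):NE a7@(2,0):NE a8@(1,0):NE
t=5: a0@(0,0):E a1@(3,1):NE a2@(3,4):E a3@(3,3):E a4@(1,0):E a5@(0,4):E a6@(0,2):NE a7@(1,1):NE a8@(0,1):NE
t=6: a0@(0,1):E a1@(2,2):NE a2@(3,0):E a3@(3,4):E a4@(1,1):E a5@(0,0):E a6@(3,3):NE a7@(0,2):NE a8@(3,2):NE
t=7: a0@(0,2):E a1@(1,3):NE a2@(3,1):E a3@(3,0):E a4@(1,2):E a5@(0,1):E a6@(2,4):NE a7@(3,3):NE a8@(2,3):NE
t=8: a0@(0,3):E a1@(0,4):NE a2@(3,2):E a3@(3,1):E a4@(1,3):E a5@(0,2):E a6@(1,0):NE a7@(2,4):NE a8@(1,4):NE

(1, 0)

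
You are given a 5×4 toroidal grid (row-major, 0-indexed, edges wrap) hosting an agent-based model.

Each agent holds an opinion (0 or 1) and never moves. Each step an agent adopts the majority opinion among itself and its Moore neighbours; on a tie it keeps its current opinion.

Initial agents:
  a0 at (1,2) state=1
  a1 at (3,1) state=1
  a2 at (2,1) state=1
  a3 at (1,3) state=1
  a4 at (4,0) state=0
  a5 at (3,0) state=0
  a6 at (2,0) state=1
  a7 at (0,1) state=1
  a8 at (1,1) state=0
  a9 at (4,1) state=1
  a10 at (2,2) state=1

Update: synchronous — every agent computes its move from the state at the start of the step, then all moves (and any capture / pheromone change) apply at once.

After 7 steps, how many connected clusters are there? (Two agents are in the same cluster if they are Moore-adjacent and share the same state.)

t=1: a0@(1,2):1 a1@(3,1):1 a2@(2,1):1 a3@(1,3):1 a4@(4,0):1 a5@(3,0):1 a6@(2,0):1 a7@(0,1):1 a8@(1,1):1 a9@(4,1):1 a10@(2,2):1
t=2: (unchanged — steady state)

1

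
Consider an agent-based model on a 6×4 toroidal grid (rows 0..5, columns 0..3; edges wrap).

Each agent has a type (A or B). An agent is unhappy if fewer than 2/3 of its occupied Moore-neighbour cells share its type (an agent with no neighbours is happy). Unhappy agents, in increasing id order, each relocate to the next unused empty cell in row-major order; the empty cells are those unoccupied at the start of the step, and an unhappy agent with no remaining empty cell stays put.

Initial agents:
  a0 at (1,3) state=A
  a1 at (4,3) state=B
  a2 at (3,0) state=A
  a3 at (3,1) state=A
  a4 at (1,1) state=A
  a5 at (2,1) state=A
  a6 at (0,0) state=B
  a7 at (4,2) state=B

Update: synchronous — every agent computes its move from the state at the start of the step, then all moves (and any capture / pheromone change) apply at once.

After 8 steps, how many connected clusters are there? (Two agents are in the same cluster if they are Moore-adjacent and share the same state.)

t=1: a0@(0,1):A a1@(0,2):B a2@(3,0):A a3@(3,1):A a4@(0,3):A a5@(2,1):A a6@(1,0):B a7@(1,2):B
t=2: a0@(0,0):A a1@(1,1):B a2@(3,0):A a3@(3,1):A a4@(1,3):A a5@(2,0):A a6@(2,2):B a7@(2,3):B
t=3: a0@(0,1):A a1@(0,2):B a2@(3,0):A a3@(3,1):A a4@(0,3):A a5@(1,0):A a6@(1,2):B a7@(2,1):B
t=4: a0@(0,0):A a1@(1,1):B a2@(1,3):A a3@(2,0):A a4@(2,2):A a5@(1,0):A a6@(2,3):B a7@(3,2):B
t=5: a0@(0,0):A a1@(0,1):B a2@(1,3):A a3@(0,2):A a4@(0,3):A a5@(1,2):A a6@(2,1):B a7@(3,0):B
t=6: a0@(0,0):A a1@(1,0):B a2@(1,3):A a3@(0,2):A a4@(0,3):A a5@(1,1):A a6@(2,0):B a7@(3,0):B
t=7: a0@(0,0):A a1@(0,1):B a2@(1,2):A a3@(0,2):A a4@(0,3):A a5@(2,1):A a6@(2,2):B a7@(3,0):B
t=8: a0@(1,0):A a1@(1,1):B a2@(1,3):A a3@(0,2):A a4@(0,3):A a5@(2,0):A a6@(2,3):B a7@(3,1):B

4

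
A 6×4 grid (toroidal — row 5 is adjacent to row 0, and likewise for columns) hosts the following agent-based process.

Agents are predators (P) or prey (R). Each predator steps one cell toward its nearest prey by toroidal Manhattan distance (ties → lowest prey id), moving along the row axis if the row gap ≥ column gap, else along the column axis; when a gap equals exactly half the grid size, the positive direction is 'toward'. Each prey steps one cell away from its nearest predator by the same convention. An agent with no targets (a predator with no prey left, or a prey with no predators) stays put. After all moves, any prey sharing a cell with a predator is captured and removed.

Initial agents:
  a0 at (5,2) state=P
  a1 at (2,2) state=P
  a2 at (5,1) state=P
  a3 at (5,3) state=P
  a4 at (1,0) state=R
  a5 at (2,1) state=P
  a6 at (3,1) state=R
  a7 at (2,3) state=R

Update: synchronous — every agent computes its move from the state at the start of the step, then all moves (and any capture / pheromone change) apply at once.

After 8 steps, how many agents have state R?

0

t=1: a0@(4,2):P a1@(2,3):P a2@(4,1):P a3@(0,3):P a4@(0,0):R a5@(3,1):P a7@(2,0):R
t=2: a0@(5,2):P a1@(2,0):P a2@(5,1):P a3@(0,0):P a4@(0,1):R a5@(2,1):P
t=3: a0@(0,2):P a1@(1,0):P a2@(0,1):P a3@(0,1):P a5@(1,1):P
t=4: (unchanged — steady state)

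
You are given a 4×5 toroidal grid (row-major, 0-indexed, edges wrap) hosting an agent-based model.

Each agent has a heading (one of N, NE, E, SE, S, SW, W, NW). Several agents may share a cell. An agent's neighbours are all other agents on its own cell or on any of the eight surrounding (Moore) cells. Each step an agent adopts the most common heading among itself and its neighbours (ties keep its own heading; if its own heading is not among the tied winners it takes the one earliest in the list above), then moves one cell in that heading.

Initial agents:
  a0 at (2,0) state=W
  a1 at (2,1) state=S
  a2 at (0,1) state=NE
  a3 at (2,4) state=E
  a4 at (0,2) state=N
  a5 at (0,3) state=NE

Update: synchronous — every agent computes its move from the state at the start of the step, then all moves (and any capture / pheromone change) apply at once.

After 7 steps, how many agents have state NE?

6

t=1: a0@(2,4):W a1@(3,1):S a2@(3,2):NE a3@(2,0):E a4@(3,3):NE a5@(3,4):NE
t=2: a0@(1,0):NE a1@(0,1):S a2@(2,3):NE a3@(2,1):E a4@(2,4):NE a5@(2,0):NE
t=3: a0@(0,1):NE a1@(1,1):S a2@(1,4):NE a3@(1,2):NE a4@(1,0):NE a5@(1,1):NE
t=4: a0@(3,2):NE a1@(0,2):NE a2@(0,0):NE a3@(0,3):NE a4@(0,1):NE a5@(0,2):NE
t=5: a0@(2,3):NE a1@(3,3):NE a2@(3,1):NE a3@(3,4):NE a4@(3,2):NE a5@(3,3):NE
t=6: a0@(1,4):NE a1@(2,4):NE a2@(2,2):NE a3@(2,0):NE a4@(2,3):NE a5@(2,4):NE
t=7: a0@(0,0):NE a1@(1,0):NE a2@(1,3):NE a3@(1,1):NE a4@(1,4):NE a5@(1,0):NE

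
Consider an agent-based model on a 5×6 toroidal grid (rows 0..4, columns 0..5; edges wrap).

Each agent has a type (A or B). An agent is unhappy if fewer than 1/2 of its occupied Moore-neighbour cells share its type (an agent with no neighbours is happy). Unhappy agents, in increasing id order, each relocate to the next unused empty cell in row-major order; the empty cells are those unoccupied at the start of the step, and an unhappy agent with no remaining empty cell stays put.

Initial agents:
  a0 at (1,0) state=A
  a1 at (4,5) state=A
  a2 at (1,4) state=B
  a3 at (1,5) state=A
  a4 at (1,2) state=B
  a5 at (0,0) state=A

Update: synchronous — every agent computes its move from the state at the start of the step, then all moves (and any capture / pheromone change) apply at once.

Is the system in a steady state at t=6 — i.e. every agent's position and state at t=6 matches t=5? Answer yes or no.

t=1: a0@(1,0):A a1@(4,5):A a2@(0,1):B a3@(1,5):A a4@(1,2):B a5@(0,0):A
t=2: a0@(1,0):A a1@(4,5):A a2@(0,2):B a3@(1,5):A a4@(1,2):B a5@(0,0):A
t=3: (unchanged — steady state)

yes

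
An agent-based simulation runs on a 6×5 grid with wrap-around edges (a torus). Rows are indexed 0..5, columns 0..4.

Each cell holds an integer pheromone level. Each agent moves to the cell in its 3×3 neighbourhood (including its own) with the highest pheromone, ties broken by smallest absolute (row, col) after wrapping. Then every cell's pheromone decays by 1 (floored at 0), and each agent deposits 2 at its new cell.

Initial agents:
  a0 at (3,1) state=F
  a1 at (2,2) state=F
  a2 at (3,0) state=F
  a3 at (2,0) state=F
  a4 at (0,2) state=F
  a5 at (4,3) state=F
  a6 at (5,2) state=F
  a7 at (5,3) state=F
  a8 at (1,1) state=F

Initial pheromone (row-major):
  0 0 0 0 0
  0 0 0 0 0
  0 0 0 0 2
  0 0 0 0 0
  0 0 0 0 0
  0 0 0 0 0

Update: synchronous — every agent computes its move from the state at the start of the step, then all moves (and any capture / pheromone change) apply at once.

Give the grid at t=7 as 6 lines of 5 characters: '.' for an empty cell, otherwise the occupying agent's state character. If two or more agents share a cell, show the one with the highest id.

.F...
.....
....F
..F..
.....
.....

t=1: a0@(2,0) a1@(1,1) a2@(2,4) a3@(2,4) a4@(0,1) a5@(3,2) a6@(0,1) a7@(0,2) a8@(0,0) | pheromone: 2 4 2 0 0 / 0 2 0 0 0 / 2 0 0 0 5 / 0 0 2 0 0 / 0 0 0 0 0 / 0 0 0 0 0
t=2: a0@(2,4) a1@(0,1) a2@(2,4) a3@(2,4) a4@(0,1) a5@(3,2) a6@(0,1) a7@(0,1) a8@(0,1) | pheromone: 1 13 1 0 0 / 0 1 0 0 0 / 1 0 0 0 10 / 0 0 3 0 0 / 0 0 0 0 0 / 0 0 0 0 0
t=3: a0@(2,4) a1@(0,1) a2@(2,4) a3@(2,4) a4@(0,1) a5@(3,2) a6@(0,1) a7@(0,1) a8@(0,1) | pheromone: 0 22 0 0 0 / 0 0 0 0 0 / 0 0 0 0 15 / 0 0 4 0 0 / 0 0 0 0 0 / 0 0 0 0 0
t=4: a0@(2,4) a1@(0,1) a2@(2,4) a3@(2,4) a4@(0,1) a5@(3,2) a6@(0,1) a7@(0,1) a8@(0,1) | pheromone: 0 31 0 0 0 / 0 0 0 0 0 / 0 0 0 0 20 / 0 0 5 0 0 / 0 0 0 0 0 / 0 0 0 0 0
t=5: a0@(2,4) a1@(0,1) a2@(2,4) a3@(2,4) a4@(0,1) a5@(3,2) a6@(0,1) a7@(0,1) a8@(0,1) | pheromone: 0 40 0 0 0 / 0 0 0 0 0 / 0 0 0 0 25 / 0 0 6 0 0 / 0 0 0 0 0 / 0 0 0 0 0
t=6: a0@(2,4) a1@(0,1) a2@(2,4) a3@(2,4) a4@(0,1) a5@(3,2) a6@(0,1) a7@(0,1) a8@(0,1) | pheromone: 0 49 0 0 0 / 0 0 0 0 0 / 0 0 0 0 30 / 0 0 7 0 0 / 0 0 0 0 0 / 0 0 0 0 0
t=7: a0@(2,4) a1@(0,1) a2@(2,4) a3@(2,4) a4@(0,1) a5@(3,2) a6@(0,1) a7@(0,1) a8@(0,1) | pheromone: 0 58 0 0 0 / 0 0 0 0 0 / 0 0 0 0 35 / 0 0 8 0 0 / 0 0 0 0 0 / 0 0 0 0 0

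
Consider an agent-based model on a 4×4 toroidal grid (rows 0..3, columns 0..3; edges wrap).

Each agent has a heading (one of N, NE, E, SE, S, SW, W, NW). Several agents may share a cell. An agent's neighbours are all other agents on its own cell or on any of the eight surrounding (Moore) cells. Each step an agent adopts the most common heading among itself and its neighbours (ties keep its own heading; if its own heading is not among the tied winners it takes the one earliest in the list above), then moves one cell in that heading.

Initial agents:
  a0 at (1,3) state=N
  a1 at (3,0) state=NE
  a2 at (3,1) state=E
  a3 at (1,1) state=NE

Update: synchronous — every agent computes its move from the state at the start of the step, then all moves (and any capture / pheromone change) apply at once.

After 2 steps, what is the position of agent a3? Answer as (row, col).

t=1: a0@(0,3):N a1@(2,1):NE a2@(3,2):E a3@(0,2):NE
t=2: a0@(3,3):N a1@(1,2):NE a2@(2,3):NE a3@(3,3):NE

(3, 3)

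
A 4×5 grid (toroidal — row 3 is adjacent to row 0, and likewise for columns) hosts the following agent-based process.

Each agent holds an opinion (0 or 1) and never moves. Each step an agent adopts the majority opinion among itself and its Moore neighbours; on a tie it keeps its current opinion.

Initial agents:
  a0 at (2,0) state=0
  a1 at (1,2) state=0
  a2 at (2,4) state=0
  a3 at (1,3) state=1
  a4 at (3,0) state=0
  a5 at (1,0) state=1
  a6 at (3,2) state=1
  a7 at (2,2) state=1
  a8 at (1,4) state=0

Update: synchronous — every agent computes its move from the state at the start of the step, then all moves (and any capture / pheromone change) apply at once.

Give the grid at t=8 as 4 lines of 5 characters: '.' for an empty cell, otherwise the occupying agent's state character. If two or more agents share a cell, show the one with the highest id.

t=1: a0@(2,0):0 a1@(1,2):1 a2@(2,4):0 a3@(1,3):0 a4@(3,0):0 a5@(1,0):0 a6@(3,2):1 a7@(2,2):1 a8@(1,4):0
t=2: (unchanged — steady state)

.....
0.100
0.1.0
0.1..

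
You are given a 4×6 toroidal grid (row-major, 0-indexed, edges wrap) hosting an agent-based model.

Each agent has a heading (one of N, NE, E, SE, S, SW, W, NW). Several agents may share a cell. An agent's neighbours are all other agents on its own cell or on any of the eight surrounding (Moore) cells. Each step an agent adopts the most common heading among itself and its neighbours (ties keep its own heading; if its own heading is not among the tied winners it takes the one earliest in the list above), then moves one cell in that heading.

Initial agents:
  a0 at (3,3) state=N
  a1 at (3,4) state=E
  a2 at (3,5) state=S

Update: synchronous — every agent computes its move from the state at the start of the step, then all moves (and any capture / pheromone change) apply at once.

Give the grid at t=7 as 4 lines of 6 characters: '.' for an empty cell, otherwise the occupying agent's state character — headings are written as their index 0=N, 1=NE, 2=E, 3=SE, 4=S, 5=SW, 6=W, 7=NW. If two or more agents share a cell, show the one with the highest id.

...0..
......
.....4
.....2

t=1: a0@(2,3):N a1@(3,5):E a2@(0,5):S
t=2: a0@(1,3):N a1@(3,0):E a2@(1,5):S
t=3: a0@(0,3):N a1@(3,1):E a2@(2,5):S
t=4: a0@(3,3):N a1@(3,2):E a2@(3,5):S
t=5: a0@(2,3):N a1@(3,3):E a2@(0,5):S
t=6: a0@(1,3):N a1@(3,4):E a2@(1,5):S
t=7: a0@(0,3):N a1@(3,5):E a2@(2,5):S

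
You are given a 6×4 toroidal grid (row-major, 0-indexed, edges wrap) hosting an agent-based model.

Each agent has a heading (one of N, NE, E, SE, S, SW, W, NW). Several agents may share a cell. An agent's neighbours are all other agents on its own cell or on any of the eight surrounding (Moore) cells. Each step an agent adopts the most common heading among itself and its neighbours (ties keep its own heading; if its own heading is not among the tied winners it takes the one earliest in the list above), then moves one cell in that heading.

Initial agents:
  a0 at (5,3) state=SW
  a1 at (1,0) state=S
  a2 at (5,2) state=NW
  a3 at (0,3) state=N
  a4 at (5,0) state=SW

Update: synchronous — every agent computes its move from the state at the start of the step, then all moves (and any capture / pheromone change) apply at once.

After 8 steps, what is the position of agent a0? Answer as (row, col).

t=1: a0@(0,2):SW a1@(2,0):S a2@(4,1):NW a3@(1,2):SW a4@(0,3):SW
t=2: a0@(1,1):SW a1@(3,0):S a2@(3,0):NW a3@(2,1):SW a4@(1,2):SW
t=3: a0@(2,0):SW a1@(4,0):S a2@(2,3):NW a3@(3,0):SW a4@(2,1):SW
t=4: a0@(3,3):SW a1@(5,0):S a2@(3,2):SW a3@(4,3):SW a4@(3,0):SW
t=5: a0@(4,2):SW a1@(0,0):S a2@(4,1):SW a3@(5,2):SW a4@(4,3):SW
t=6: a0@(5,1):SW a1@(1,0):S a2@(5,0):SW a3@(0,1):SW a4@(5,2):SW
t=7: a0@(0,0):SW a1@(2,0):S a2@(0,3):SW a3@(1,0):SW a4@(0,1):SW
t=8: a0@(1,3):SW a1@(3,0):S a2@(1,2):SW a3@(2,3):SW a4@(1,0):SW

(1, 3)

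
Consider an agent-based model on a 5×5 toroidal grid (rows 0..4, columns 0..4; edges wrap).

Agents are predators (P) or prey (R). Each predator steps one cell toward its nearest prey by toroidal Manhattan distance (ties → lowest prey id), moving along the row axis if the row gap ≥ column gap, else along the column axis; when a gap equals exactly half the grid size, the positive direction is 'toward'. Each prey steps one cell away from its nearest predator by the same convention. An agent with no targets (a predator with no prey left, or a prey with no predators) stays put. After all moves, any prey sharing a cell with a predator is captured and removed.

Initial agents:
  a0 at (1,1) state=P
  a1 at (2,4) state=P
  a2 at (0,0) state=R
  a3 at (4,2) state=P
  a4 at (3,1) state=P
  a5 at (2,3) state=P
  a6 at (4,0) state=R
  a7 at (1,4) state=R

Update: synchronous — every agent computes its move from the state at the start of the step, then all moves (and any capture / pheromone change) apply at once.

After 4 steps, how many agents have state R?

t=1: a0@(0,1):P a1@(1,4):P a2@(4,0):R a3@(4,1):P a4@(4,1):P a5@(1,3):P a6@(4,4):R a7@(0,4):R
t=2: a0@(4,1):P a1@(0,4):P a2@(4,4):R a3@(4,0):P a4@(4,0):P a5@(0,3):P a6@(3,4):R a7@(4,4):R
t=3: a0@(4,0):P a1@(4,4):P a2@(3,4):R a3@(4,4):P a4@(4,4):P a5@(4,3):P a6@(2,4):R a7@(3,4):R
t=4: a0@(3,0):P a1@(3,4):P a2@(2,4):R a3@(3,4):P a4@(3,4):P a5@(3,3):P a6@(1,4):R a7@(2,4):R

3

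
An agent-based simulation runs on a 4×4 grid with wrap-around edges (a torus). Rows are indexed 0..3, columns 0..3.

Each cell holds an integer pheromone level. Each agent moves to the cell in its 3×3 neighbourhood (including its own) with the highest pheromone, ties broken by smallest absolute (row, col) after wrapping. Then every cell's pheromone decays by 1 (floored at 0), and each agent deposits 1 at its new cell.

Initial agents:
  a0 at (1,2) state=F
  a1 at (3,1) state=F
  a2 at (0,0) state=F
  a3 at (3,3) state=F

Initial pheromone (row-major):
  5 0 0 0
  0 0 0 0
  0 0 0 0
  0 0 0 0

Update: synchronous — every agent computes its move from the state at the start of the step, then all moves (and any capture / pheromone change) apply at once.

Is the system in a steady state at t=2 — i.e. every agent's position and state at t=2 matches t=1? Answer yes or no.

no

t=1: a0@(0,1) a1@(0,0) a2@(0,0) a3@(0,0) | pheromone: 7 1 0 0 / 0 0 0 0 / 0 0 0 0 / 0 0 0 0
t=2: a0@(0,0) a1@(0,0) a2@(0,0) a3@(0,0) | pheromone: 10 0 0 0 / 0 0 0 0 / 0 0 0 0 / 0 0 0 0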